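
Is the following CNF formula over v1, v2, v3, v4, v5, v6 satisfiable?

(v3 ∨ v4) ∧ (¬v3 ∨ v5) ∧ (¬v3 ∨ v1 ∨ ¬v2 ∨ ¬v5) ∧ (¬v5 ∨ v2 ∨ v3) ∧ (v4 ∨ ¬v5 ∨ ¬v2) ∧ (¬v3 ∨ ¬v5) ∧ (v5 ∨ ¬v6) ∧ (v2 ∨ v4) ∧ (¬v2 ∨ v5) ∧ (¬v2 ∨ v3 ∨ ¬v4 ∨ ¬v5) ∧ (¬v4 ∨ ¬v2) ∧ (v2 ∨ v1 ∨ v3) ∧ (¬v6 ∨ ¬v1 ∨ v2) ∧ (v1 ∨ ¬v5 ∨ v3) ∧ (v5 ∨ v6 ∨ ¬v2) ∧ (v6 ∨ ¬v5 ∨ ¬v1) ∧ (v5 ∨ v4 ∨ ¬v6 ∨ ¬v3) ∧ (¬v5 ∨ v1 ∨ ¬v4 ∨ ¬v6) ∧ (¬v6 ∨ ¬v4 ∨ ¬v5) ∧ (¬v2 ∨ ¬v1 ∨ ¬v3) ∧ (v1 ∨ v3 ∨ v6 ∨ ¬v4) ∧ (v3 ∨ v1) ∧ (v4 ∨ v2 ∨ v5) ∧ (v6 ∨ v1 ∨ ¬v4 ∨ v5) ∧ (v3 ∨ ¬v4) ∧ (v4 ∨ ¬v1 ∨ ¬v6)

No, unsatisfiable

Case v3 = True:
From the singleton clause (v5), v5 = True.
That conflicts with the unit clause (¬v5).
Backtrack on v3: now try v3 = False.
From the singleton clause (v4), v4 = True.
That conflicts with the unit clause (¬v4).
Either choice for v3 ends in contradiction.
No assignment satisfies every clause.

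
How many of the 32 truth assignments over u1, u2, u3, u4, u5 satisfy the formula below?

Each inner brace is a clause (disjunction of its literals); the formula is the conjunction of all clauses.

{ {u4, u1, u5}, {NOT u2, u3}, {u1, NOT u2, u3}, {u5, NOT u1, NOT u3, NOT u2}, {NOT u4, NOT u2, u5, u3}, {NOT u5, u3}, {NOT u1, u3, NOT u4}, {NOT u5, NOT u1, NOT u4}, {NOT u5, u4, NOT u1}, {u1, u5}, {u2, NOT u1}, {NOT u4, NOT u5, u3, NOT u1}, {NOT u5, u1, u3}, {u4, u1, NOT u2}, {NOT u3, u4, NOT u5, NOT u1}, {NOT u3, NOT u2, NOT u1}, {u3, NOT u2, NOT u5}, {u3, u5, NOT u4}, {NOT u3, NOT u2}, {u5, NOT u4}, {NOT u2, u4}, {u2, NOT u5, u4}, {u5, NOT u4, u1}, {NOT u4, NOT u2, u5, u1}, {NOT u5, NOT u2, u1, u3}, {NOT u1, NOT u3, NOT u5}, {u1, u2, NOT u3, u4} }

There are 2^5 = 32 truth assignments over (u1, u2, u3, u4, u5).
Split on u4. With u4 = true, the clauses containing u4 are satisfied and NOT u4 drops from the rest; 1 of the 2^4 = 16 assignments to the other variables satisfy what remains.
With u4 = false, by the same count on the reduced clause set, 0 assignments work.
Total: 1 + 0 = 1.

1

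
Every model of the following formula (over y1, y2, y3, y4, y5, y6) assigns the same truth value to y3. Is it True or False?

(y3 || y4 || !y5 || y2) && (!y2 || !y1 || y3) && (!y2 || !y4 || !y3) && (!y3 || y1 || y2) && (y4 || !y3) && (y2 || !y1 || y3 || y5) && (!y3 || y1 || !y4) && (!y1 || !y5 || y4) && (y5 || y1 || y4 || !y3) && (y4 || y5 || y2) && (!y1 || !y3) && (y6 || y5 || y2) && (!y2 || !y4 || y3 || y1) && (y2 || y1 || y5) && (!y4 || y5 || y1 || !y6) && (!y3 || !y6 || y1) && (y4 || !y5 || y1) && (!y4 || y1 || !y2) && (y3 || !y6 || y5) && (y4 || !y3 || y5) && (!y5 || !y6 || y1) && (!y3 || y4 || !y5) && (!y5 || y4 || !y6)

False

Suppose y3 = true.
From the singleton clause (y4), y4 = true.
From the singleton clause (!y2), y2 = false.
From the singleton clause (y1), y1 = true.
But (!y1) is also a unit clause — contradiction.
So every satisfying assignment has y3 = False.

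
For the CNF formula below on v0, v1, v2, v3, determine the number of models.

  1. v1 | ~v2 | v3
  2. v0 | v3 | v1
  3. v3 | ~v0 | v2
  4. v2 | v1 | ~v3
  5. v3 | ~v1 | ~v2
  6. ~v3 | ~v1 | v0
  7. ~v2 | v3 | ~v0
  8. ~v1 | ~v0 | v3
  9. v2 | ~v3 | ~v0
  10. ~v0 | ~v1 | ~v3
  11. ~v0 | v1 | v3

3

There are 2^4 = 16 truth assignments over (v0, v1, v2, v3).
Split on v1. With v1 = 1, the clauses containing v1 are satisfied and ~v1 drops from the rest; 1 of the 2^3 = 8 assignments to the other variables satisfy what remains.
With v1 = 0, by the same count on the reduced clause set, 2 assignments work.
(One model: v0=F, v1=F, v2=T, v3=T.)
Total: 1 + 2 = 3.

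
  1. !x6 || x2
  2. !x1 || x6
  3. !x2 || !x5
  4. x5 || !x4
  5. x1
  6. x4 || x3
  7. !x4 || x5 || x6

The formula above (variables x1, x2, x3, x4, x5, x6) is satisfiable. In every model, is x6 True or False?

Suppose x6 = false.
(!x1) alone gives x1 = false.
That conflicts with the unit clause (x1).
So every satisfying assignment has x6 = True.

True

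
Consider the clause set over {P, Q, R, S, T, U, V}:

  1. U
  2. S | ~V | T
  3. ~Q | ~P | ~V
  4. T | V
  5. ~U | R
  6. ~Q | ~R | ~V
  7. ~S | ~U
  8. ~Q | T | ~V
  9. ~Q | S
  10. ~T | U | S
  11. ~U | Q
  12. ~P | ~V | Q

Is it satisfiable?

(U) alone gives U = 1.
(R) alone gives R = 1.
(~S) alone gives S = 0.
(~Q) alone gives Q = 0.
But (Q) is also a unit clause — contradiction.
No assignment satisfies every clause.

No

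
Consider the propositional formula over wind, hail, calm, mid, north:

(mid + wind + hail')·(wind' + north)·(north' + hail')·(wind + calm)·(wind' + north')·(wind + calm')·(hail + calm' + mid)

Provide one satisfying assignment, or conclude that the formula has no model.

UNSATISFIABLE

Case wind = 0:
Unit clause (calm) forces calm = 1.
Now (calm') is unsatisfied and unit — conflict.
Undo wind and try wind = 1.
Unit clause (north) forces north = 1.
Now (north') is unsatisfied and unit — conflict.
Both values of wind lead to a conflict.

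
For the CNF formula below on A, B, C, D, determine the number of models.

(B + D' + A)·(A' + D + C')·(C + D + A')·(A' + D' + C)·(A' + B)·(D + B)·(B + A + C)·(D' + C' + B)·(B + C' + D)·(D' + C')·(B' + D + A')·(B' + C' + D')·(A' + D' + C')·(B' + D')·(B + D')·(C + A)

1

There are 2^4 = 16 truth assignments over (A, B, C, D).
Split on B. With B = 1, the clauses containing B are satisfied and B' drops from the rest; 1 of the 2^3 = 8 assignments to the other variables satisfy what remains.
With B = 0, by the same count on the reduced clause set, 0 assignments work.
(One model: A=F, B=T, C=T, D=F.)
Total: 1 + 0 = 1.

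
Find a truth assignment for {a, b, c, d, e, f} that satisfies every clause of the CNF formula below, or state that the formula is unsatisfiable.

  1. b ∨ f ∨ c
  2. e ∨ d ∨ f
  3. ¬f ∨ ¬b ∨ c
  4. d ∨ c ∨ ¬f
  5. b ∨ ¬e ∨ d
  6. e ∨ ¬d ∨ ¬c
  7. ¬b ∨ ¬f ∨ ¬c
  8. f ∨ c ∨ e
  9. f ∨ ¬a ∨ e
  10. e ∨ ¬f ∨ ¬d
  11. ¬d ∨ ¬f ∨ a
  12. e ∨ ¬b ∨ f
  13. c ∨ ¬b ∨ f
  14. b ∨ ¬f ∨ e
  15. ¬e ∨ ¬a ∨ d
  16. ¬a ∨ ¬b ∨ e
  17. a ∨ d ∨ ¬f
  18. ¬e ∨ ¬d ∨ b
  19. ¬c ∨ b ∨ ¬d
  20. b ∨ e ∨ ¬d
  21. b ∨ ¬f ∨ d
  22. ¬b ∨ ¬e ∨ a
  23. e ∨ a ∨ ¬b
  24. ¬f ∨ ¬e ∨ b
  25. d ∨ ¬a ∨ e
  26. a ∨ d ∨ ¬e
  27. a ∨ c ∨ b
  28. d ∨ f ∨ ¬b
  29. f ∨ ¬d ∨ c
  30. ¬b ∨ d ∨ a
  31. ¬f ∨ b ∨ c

Try b = True.
Try f = False.
(e) alone gives e = True.
(c) alone gives c = True.
(a) alone gives a = True.
(d) alone gives d = True.
All clauses are satisfied.

a: True, b: True, c: True, d: True, e: True, f: False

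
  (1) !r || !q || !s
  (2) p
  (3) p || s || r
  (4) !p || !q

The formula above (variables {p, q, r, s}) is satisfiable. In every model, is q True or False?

Suppose q = true.
(p) alone gives p = true.
That conflicts with the unit clause (!p).
So every satisfying assignment has q = False.

False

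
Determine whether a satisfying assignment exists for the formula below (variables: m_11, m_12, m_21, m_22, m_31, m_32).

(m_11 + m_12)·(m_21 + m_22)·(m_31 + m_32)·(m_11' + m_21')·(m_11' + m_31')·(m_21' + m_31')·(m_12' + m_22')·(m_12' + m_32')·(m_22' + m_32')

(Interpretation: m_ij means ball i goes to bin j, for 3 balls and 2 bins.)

Branch on m_11: set m_11 = 1.
From the singleton clause (m_21'), m_21 = 0.
From the singleton clause (m_22), m_22 = 1.
From the singleton clause (m_31'), m_31 = 0.
From the singleton clause (m_32), m_32 = 1.
Now (m_32') is unsatisfied and unit — conflict.
So m_11 must be the other value — set m_11 = 0.
From the singleton clause (m_12), m_12 = 1.
From the singleton clause (m_22'), m_22 = 0.
From the singleton clause (m_21), m_21 = 1.
From the singleton clause (m_31'), m_31 = 0.
From the singleton clause (m_32), m_32 = 1.
Now (m_32') is unsatisfied and unit — conflict.
Both values of m_11 lead to a conflict.
No assignment satisfies every clause.

No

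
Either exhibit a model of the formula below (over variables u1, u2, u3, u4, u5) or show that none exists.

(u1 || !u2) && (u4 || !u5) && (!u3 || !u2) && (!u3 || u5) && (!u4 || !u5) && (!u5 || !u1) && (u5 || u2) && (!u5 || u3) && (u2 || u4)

u1=true, u2=true, u3=false, u4=false, u5=false

Branch on u1: set u1 = true.
(!u5) alone gives u5 = false.
(!u3) alone gives u3 = false.
(u2) alone gives u2 = true.
Every clause is now satisfied; u4 is unconstrained.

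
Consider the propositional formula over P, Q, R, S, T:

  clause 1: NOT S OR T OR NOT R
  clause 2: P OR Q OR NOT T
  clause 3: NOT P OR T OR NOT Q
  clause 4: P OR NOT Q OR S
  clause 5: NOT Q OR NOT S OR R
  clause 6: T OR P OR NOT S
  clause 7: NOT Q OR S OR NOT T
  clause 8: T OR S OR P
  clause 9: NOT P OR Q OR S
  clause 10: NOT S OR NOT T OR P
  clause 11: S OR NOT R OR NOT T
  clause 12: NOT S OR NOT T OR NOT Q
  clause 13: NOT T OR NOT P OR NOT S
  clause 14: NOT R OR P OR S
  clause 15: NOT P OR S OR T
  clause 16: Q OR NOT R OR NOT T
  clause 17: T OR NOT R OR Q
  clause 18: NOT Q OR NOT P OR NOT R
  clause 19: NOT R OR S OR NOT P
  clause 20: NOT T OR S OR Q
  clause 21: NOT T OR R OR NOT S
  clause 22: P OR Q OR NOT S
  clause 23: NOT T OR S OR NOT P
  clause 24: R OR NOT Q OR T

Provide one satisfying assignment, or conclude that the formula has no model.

P=true; Q=false; R=false; S=true; T=false

Branch on S: set S = true.
Branch on T: set T = false.
(NOT R) alone gives R = false.
(NOT Q) alone gives Q = false.
(P) alone gives P = true.
All clauses are satisfied.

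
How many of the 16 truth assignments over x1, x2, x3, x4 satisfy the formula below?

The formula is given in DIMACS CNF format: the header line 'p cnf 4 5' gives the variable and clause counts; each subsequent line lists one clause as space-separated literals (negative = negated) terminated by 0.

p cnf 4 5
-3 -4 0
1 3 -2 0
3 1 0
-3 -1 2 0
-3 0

There are 2^4 = 16 truth assignments over (x1, x2, x3, x4).
Split on x1. With x1 = True, the clauses containing x1 are satisfied and ¬x1 drops from the rest; 4 of the 2^3 = 8 assignments to the other variables satisfy what remains.
With x1 = False, by the same count on the reduced clause set, 0 assignments work.
(One model: x1=T, x2=F, x3=F, x4=F.)
Total: 4 + 0 = 4.

4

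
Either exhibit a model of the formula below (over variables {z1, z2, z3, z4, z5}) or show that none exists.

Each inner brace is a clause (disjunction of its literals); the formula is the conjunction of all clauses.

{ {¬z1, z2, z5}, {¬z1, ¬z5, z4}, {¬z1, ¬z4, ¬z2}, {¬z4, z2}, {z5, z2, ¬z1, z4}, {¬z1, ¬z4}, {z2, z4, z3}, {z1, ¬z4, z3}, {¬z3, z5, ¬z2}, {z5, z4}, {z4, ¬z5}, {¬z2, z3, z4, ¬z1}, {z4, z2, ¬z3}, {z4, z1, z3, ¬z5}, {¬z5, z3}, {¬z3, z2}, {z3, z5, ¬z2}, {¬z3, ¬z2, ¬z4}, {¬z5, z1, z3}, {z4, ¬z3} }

Suppose z4 = False.
(z5) alone gives z5 = True.
But (¬z5) is also a unit clause — contradiction.
So z4 must be the other value — set z4 = True.
(z2) alone gives z2 = True.
(¬z1) alone gives z1 = False.
(z3) alone gives z3 = True.
But (¬z3) is also a unit clause — contradiction.
Neither z4 = True nor z4 = False works.

UNSATISFIABLE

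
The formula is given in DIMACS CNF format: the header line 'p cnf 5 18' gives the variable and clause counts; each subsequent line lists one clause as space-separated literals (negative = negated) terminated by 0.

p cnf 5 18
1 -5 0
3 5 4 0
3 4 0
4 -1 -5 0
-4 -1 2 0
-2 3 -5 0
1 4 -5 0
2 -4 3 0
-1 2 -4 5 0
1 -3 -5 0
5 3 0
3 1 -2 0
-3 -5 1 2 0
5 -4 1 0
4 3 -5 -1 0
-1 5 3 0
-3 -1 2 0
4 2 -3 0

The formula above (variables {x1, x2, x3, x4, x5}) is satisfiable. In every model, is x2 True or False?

Suppose x2 = False.
Case x1 = True:
(¬x4) alone gives x4 = False.
(x3) alone gives x3 = True.
But (¬x3) is also a unit clause — contradiction.
That branch fails; take x1 = False instead.
(¬x5) alone gives x5 = False.
(x3) alone gives x3 = True.
(¬x4) alone gives x4 = False.
But (x4) is also a unit clause — contradiction.
Both values of x1 lead to a conflict.
So every satisfying assignment has x2 = True.

True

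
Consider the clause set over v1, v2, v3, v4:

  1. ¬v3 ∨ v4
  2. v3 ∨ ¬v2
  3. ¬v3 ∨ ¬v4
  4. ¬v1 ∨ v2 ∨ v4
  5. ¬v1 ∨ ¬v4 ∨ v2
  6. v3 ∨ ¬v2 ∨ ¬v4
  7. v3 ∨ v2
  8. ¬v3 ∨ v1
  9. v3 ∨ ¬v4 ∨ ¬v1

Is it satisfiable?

No, unsatisfiable

Try v3 = False.
(¬v2) alone gives v2 = False.
That conflicts with the unit clause (v2).
So v3 must be the other value — set v3 = True.
(v4) alone gives v4 = True.
That conflicts with the unit clause (¬v4).
Both values of v3 lead to a conflict.
No assignment satisfies every clause.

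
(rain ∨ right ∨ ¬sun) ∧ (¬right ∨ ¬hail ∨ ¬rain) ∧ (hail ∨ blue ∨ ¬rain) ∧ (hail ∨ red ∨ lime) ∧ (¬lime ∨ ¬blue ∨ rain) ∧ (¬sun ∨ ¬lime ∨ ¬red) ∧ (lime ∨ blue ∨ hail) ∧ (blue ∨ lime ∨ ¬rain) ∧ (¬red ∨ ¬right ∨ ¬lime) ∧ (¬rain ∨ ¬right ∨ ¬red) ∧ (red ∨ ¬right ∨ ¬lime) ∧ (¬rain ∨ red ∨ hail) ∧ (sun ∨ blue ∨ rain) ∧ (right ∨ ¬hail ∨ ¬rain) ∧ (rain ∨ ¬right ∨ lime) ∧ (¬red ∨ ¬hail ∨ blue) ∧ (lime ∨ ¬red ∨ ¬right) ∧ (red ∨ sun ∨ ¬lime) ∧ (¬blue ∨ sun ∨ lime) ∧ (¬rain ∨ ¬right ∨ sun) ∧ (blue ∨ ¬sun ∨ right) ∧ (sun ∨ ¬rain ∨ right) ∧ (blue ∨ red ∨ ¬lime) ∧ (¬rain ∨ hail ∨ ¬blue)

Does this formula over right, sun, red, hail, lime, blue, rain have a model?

No

Suppose rain = True.
Suppose right = False.
From the singleton clause (¬hail), hail = False.
From the singleton clause (blue), blue = True.
Now (¬blue) is unsatisfied and unit — conflict.
Undo right and try right = True.
From the singleton clause (¬hail), hail = False.
From the singleton clause (blue), blue = True.
Now (¬blue) is unsatisfied and unit — conflict.
Either choice for right ends in contradiction.
Undo rain and try rain = False.
Suppose right = True.
From the singleton clause (lime), lime = True.
From the singleton clause (¬blue), blue = False.
From the singleton clause (¬red), red = False.
Now (red) is unsatisfied and unit — conflict.
Undo right and try right = False.
From the singleton clause (¬sun), sun = False.
From the singleton clause (blue), blue = True.
From the singleton clause (¬lime), lime = False.
Now (lime) is unsatisfied and unit — conflict.
Either choice for right ends in contradiction.
Either choice for rain ends in contradiction.
No assignment satisfies every clause.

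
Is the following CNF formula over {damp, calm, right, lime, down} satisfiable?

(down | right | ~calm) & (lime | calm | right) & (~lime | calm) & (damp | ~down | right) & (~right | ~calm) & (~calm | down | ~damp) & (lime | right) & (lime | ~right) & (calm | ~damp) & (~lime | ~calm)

Unsatisfiable

Suppose lime = 0.
(right) alone gives right = 1.
That conflicts with the unit clause (~right).
Undo lime and try lime = 1.
(calm) alone gives calm = 1.
That conflicts with the unit clause (~calm).
Either choice for lime ends in contradiction.
No assignment satisfies every clause.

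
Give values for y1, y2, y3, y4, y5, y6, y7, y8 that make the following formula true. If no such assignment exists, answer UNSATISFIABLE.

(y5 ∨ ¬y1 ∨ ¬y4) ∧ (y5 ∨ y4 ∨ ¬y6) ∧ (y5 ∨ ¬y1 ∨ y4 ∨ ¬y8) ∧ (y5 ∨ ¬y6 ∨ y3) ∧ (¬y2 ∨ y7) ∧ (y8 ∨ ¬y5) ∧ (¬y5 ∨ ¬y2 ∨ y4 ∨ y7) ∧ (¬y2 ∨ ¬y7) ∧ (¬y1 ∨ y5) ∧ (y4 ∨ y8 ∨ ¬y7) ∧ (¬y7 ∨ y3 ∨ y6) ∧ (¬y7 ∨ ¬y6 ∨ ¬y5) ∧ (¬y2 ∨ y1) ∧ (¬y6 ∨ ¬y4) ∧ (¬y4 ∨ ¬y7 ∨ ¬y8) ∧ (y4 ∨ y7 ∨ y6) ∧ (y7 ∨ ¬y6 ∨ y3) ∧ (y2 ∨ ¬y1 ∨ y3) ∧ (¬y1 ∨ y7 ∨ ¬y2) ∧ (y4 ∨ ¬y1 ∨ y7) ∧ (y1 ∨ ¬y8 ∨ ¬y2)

Branch on y2: set y2 = False.
Branch on y8: set y8 = True.
Branch on y1: set y1 = False.
Branch on y6: set y6 = False.
Branch on y7: set y7 = False.
The clause (y4) is unit, so y4 = True.
No clause remains; y3, y5 are free.

y1: False,  y2: False,  y3: False,  y4: True,  y5: False,  y6: False,  y7: False,  y8: True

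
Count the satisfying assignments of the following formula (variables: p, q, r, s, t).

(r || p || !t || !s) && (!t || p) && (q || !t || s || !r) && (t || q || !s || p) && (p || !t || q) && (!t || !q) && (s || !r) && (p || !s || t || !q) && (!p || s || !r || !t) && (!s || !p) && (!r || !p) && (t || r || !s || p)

5

There are 2^5 = 32 truth assignments over (p, q, r, s, t).
Split on p. With p = true, the clauses containing p are satisfied and !p drops from the rest; 3 of the 2^4 = 16 assignments to the other variables satisfy what remains.
With p = false, by the same count on the reduced clause set, 2 assignments work.
Total: 3 + 2 = 5.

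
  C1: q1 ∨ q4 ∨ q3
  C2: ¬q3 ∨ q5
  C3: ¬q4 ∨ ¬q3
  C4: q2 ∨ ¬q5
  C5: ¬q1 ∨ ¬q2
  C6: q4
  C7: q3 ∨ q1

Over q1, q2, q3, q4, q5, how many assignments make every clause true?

There are 2^5 = 32 truth assignments over (q1, q2, q3, q4, q5).
Split on q2. With q2 = True, the clauses containing q2 are satisfied and ¬q2 drops from the rest; 0 of the 2^4 = 16 assignments to the other variables satisfy what remains.
With q2 = False, by the same count on the reduced clause set, 1 assignment works.
Total: 0 + 1 = 1.

1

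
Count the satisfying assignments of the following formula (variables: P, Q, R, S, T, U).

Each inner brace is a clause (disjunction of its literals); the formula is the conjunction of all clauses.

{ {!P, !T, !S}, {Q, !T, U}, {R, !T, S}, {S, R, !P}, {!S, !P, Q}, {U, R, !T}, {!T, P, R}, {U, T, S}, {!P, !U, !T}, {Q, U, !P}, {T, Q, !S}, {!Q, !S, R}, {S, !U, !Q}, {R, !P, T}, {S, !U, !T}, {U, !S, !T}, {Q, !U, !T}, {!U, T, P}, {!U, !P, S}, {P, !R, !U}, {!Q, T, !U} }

There are 2^6 = 64 truth assignments over (P, Q, R, S, T, U).
Split on Q. With Q = true, the clauses containing Q are satisfied and !Q drops from the rest; 4 of the 2^5 = 32 assignments to the other variables satisfy what remains.
With Q = false, by the same count on the reduced clause set, 0 assignments work.
(One model: P=F, Q=T, R=T, S=F, T=T, U=F.)
Total: 4 + 0 = 4.

4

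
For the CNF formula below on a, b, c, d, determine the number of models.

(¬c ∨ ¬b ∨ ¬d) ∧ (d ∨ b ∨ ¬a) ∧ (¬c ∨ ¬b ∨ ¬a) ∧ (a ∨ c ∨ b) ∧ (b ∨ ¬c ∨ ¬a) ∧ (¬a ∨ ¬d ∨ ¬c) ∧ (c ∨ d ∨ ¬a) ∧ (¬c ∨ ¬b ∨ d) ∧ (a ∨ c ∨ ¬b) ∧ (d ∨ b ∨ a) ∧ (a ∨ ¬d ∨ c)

3

There are 2^4 = 16 truth assignments over (a, b, c, d).
Check each against the 11 clauses (columns in the order a, b, c, d):
  F F F F  ✗ fails (a ∨ c ∨ b)
  F F F T  ✗ fails (a ∨ c ∨ b)
  F F T F  ✗ fails (d ∨ b ∨ a)
  F F T T  ✓ satisfies all
  F T F F  ✗ fails (a ∨ c ∨ ¬b)
  F T F T  ✗ fails (a ∨ c ∨ ¬b)
  F T T F  ✗ fails (¬c ∨ ¬b ∨ d)
  F T T T  ✗ fails (¬c ∨ ¬b ∨ ¬d)
  T F F F  ✗ fails (d ∨ b ∨ ¬a)
  T F F T  ✓ satisfies all
  T F T F  ✗ fails (d ∨ b ∨ ¬a)
  T F T T  ✗ fails (b ∨ ¬c ∨ ¬a)
  T T F F  ✗ fails (c ∨ d ∨ ¬a)
  T T F T  ✓ satisfies all
  T T T F  ✗ fails (¬c ∨ ¬b ∨ ¬a)
  T T T T  ✗ fails (¬c ∨ ¬b ∨ ¬d)
3 of the 16 rows are models.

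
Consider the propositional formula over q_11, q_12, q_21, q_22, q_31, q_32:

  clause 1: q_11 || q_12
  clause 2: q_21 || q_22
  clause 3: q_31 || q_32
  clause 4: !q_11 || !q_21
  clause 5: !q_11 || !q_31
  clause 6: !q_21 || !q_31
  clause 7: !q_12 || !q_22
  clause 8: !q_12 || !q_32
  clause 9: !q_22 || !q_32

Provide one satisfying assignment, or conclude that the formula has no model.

Try q_11 = true.
(!q_21) alone gives q_21 = false.
(q_22) alone gives q_22 = true.
(!q_31) alone gives q_31 = false.
(q_32) alone gives q_32 = true.
That conflicts with the unit clause (!q_32).
Undo q_11 and try q_11 = false.
(q_12) alone gives q_12 = true.
(!q_22) alone gives q_22 = false.
(q_21) alone gives q_21 = true.
(!q_31) alone gives q_31 = false.
(q_32) alone gives q_32 = true.
That conflicts with the unit clause (!q_32).
Neither q_11 = true nor q_11 = false works.

UNSATISFIABLE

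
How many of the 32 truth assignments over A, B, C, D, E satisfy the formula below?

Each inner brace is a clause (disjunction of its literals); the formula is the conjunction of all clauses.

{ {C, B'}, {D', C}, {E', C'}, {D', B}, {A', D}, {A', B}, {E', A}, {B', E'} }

There are 2^5 = 32 truth assignments over (A, B, C, D, E).
Split on D. With D = 1, the clauses containing D are satisfied and D' drops from the rest; 2 of the 2^4 = 16 assignments to the other variables satisfy what remains.
With D = 0, by the same count on the reduced clause set, 3 assignments work.
Total: 2 + 3 = 5.

5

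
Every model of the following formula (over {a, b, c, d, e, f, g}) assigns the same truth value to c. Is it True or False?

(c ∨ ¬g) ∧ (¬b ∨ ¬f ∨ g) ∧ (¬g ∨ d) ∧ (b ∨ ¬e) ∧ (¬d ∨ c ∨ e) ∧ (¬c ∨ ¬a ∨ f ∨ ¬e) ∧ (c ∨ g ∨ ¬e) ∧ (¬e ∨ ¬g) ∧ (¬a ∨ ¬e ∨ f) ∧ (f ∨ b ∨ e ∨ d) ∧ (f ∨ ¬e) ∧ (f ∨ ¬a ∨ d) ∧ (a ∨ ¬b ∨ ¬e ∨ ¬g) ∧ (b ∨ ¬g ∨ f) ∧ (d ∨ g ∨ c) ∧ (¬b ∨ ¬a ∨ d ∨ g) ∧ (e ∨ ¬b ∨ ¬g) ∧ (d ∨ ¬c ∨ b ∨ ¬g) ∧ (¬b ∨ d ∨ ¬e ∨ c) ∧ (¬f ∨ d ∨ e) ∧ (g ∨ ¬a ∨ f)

Suppose c = False.
From the singleton clause (¬g), g = False.
From the singleton clause (¬e), e = False.
From the singleton clause (¬d), d = False.
But (d) is also a unit clause — contradiction.
So every satisfying assignment has c = True.

True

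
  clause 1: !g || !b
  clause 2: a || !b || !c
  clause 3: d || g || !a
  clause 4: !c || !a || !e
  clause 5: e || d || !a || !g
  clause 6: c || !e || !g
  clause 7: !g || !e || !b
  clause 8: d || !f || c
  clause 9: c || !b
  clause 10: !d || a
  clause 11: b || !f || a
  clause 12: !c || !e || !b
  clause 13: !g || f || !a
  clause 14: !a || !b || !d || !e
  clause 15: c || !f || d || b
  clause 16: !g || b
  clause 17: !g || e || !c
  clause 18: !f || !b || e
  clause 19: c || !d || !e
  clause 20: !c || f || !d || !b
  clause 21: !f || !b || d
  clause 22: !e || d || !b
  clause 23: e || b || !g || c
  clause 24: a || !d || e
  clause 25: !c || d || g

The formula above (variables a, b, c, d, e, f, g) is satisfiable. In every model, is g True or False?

False

Suppose g = true.
(!b) alone gives b = false.
That conflicts with the unit clause (b).
So every satisfying assignment has g = False.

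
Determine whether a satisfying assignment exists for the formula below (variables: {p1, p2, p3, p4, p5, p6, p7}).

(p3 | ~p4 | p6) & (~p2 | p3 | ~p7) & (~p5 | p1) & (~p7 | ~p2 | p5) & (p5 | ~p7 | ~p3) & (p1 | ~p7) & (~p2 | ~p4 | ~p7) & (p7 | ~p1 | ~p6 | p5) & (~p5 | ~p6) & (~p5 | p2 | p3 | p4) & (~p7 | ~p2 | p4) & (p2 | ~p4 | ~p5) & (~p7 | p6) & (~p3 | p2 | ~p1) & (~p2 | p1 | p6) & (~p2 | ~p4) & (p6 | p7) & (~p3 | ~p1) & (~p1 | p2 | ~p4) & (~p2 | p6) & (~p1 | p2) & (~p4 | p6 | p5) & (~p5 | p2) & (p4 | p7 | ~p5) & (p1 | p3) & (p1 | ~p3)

Try p5 = 0.
Try p7 = 0.
(p6) alone gives p6 = 1.
(~p1) alone gives p1 = 0.
(p3) alone gives p3 = 1.
But (~p3) is also a unit clause — contradiction.
Undo p7 and try p7 = 1.
(~p2) alone gives p2 = 0.
(~p3) alone gives p3 = 0.
(p1) alone gives p1 = 1.
But (~p1) is also a unit clause — contradiction.
Neither p7 = 1 nor p7 = 0 works.
Undo p5 and try p5 = 1.
(p1) alone gives p1 = 1.
(~p6) alone gives p6 = 0.
(~p7) alone gives p7 = 0.
But (p7) is also a unit clause — contradiction.
Neither p5 = 1 nor p5 = 0 works.
No assignment satisfies every clause.

No, unsatisfiable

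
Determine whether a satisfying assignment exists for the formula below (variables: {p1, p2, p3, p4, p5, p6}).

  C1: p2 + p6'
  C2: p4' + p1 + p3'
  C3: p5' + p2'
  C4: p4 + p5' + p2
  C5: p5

(p5) alone gives p5 = 1.
(p2') alone gives p2 = 0.
(p6') alone gives p6 = 0.
(p4) alone gives p4 = 1.
Case p1 = 1:
Every clause is now satisfied; p3 is unconstrained.
A satisfying assignment: p1 ↦ 1, p2 ↦ 0, p3 ↦ 0, p4 ↦ 1, p5 ↦ 1, p6 ↦ 0.

Satisfiable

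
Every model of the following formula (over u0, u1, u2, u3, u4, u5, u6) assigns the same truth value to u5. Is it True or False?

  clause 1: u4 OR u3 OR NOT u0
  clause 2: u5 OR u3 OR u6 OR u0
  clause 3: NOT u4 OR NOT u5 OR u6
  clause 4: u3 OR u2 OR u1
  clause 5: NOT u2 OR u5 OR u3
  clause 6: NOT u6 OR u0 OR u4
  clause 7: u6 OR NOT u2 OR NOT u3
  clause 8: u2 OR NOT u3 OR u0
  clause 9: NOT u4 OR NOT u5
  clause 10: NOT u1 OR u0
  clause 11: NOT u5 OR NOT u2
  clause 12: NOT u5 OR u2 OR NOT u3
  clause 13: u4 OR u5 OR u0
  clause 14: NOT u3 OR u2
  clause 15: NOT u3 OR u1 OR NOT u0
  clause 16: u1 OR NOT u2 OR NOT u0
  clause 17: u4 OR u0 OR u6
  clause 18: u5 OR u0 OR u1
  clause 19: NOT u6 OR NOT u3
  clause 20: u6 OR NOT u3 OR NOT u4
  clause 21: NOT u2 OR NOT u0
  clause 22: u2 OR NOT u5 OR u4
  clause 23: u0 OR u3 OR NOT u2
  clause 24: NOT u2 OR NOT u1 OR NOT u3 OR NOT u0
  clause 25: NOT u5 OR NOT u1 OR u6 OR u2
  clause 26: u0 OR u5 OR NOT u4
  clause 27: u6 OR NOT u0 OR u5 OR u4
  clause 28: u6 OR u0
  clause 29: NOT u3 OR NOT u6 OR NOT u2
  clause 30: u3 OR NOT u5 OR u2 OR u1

Suppose u5 = true.
From the singleton clause (NOT u4), u4 = false.
From the singleton clause (NOT u2), u2 = false.
But (u2) is also a unit clause — contradiction.
So every satisfying assignment has u5 = False.

False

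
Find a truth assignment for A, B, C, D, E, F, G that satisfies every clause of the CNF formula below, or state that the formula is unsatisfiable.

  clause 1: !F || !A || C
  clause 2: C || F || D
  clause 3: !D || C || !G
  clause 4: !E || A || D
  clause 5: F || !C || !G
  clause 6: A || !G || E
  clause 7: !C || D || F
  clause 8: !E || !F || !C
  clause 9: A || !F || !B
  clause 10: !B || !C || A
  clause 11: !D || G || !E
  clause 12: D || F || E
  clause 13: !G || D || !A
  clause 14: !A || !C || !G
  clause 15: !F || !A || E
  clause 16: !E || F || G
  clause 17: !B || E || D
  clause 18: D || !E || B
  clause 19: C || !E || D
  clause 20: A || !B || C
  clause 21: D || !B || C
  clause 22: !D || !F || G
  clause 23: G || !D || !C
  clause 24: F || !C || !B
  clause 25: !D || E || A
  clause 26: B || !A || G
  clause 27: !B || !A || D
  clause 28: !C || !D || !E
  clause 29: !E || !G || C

A=true; B=true; C=false; D=true; E=false; F=false; G=false

Branch on F: set F = false.
Branch on C: set C = false.
Unit clause (D) forces D = true.
Unit clause (!G) forces G = false.
Unit clause (!E) forces E = false.
Unit clause (A) forces A = true.
Unit clause (B) forces B = true.
This assignment satisfies each clause.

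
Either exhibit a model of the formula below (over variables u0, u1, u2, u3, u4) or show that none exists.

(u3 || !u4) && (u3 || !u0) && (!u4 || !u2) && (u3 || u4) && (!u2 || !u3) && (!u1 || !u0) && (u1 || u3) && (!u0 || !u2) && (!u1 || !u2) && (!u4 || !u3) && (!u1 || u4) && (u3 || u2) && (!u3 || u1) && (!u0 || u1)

UNSATISFIABLE

Try u3 = true.
Unit clause (!u2) forces u2 = false.
Unit clause (!u4) forces u4 = false.
Unit clause (!u1) forces u1 = false.
Now (u1) is unsatisfied and unit — conflict.
So u3 must be the other value — set u3 = false.
Unit clause (!u4) forces u4 = false.
Now (u4) is unsatisfied and unit — conflict.
Neither u3 = true nor u3 = false works.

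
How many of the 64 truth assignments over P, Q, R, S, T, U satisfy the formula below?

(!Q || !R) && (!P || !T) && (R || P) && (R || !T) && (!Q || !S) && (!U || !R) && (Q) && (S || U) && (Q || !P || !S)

1

There are 2^6 = 64 truth assignments over (P, Q, R, S, T, U).
Split on S. With S = true, the clauses containing S are satisfied and !S drops from the rest; 0 of the 2^5 = 32 assignments to the other variables satisfy what remains.
With S = false, by the same count on the reduced clause set, 1 assignment works.
(One model: P=T, Q=T, R=F, S=F, T=F, U=T.)
Total: 0 + 1 = 1.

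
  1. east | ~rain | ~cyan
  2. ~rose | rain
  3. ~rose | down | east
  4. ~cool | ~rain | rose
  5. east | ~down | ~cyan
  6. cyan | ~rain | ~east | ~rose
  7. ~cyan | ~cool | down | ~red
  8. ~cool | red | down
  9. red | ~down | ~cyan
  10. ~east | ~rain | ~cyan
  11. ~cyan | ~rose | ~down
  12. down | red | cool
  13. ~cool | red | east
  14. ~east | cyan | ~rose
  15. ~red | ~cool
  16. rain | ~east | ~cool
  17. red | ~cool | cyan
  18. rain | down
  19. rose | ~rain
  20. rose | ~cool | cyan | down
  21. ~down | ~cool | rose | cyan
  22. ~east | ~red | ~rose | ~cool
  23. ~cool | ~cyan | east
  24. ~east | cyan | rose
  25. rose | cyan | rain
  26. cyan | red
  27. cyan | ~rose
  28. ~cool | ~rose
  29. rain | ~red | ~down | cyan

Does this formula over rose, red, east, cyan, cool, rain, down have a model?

Yes, satisfiable

Suppose rose = 0.
From the singleton clause (~rain), rain = 0.
From the singleton clause (down), down = 1.
From the singleton clause (cyan), cyan = 1.
From the singleton clause (east), east = 1.
From the singleton clause (red), red = 1.
From the singleton clause (~cool), cool = 0.
All clauses are satisfied.
A satisfying assignment: rose ↦ 0, red ↦ 1, east ↦ 1, cyan ↦ 1, cool ↦ 0, rain ↦ 0, down ↦ 1.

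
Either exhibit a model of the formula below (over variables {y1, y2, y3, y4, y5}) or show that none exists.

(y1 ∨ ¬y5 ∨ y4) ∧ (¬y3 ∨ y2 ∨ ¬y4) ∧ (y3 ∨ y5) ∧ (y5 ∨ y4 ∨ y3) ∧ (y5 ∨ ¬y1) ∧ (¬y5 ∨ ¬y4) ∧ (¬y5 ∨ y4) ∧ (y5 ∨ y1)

Try y3 = True.
Try y2 = True.
Try y5 = True.
From the singleton clause (¬y4), y4 = False.
That conflicts with the unit clause (y4).
Undo y5 and try y5 = False.
From the singleton clause (¬y1), y1 = False.
That conflicts with the unit clause (y1).
Both values of y5 lead to a conflict.
Undo y2 and try y2 = False.
From the singleton clause (¬y4), y4 = False.
From the singleton clause (¬y5), y5 = False.
From the singleton clause (¬y1), y1 = False.
That conflicts with the unit clause (y1).
Both values of y2 lead to a conflict.
Undo y3 and try y3 = False.
From the singleton clause (y5), y5 = True.
From the singleton clause (¬y4), y4 = False.
That conflicts with the unit clause (y4).
Both values of y3 lead to a conflict.

UNSATISFIABLE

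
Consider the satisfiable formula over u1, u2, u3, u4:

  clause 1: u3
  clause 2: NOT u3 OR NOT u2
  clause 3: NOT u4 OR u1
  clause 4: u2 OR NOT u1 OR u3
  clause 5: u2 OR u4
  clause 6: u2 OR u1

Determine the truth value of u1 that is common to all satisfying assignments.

True

Suppose u1 = false.
From the singleton clause (u3), u3 = true.
From the singleton clause (NOT u2), u2 = false.
Now (u2) is unsatisfied and unit — conflict.
So every satisfying assignment has u1 = True.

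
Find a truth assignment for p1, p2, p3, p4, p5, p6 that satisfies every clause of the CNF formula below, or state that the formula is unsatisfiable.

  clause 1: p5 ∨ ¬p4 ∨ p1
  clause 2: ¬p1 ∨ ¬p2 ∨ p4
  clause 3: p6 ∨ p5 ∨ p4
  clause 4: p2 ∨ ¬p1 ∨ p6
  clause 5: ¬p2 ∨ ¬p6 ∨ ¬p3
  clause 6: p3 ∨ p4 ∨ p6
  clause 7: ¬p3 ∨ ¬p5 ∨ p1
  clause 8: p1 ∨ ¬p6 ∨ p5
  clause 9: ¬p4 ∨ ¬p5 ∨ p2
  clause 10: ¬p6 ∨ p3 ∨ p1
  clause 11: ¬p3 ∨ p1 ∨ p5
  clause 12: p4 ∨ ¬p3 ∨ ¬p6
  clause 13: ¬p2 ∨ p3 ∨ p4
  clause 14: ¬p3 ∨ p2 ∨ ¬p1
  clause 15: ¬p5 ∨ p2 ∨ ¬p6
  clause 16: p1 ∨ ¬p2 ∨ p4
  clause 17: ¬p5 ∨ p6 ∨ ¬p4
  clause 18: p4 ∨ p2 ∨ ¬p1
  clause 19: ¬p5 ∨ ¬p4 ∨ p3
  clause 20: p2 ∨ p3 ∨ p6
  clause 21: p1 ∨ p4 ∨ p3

Suppose p5 = False.
Suppose p4 = True.
The clause (p1) is unit, so p1 = True.
Suppose p2 = False.
The clause (p6) is unit, so p6 = True.
The clause (¬p3) is unit, so p3 = False.
All clauses are satisfied.

p1: True; p2: False; p3: False; p4: True; p5: False; p6: True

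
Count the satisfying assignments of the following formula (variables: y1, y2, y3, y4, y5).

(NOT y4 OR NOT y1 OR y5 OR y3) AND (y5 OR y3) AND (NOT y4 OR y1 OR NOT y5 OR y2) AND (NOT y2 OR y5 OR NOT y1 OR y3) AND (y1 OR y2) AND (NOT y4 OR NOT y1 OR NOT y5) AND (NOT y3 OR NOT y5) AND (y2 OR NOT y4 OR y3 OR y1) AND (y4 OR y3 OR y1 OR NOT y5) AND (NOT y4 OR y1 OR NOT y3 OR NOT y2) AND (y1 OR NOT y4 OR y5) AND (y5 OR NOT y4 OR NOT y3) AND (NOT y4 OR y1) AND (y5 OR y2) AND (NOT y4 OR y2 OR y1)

There are 2^5 = 32 truth assignments over (y1, y2, y3, y4, y5).
Split on y5. With y5 = true, the clauses containing y5 are satisfied and NOT y5 drops from the rest; 2 of the 2^4 = 16 assignments to the other variables satisfy what remains.
With y5 = false, by the same count on the reduced clause set, 2 assignments work.
(One model: y1=F, y2=T, y3=T, y4=F, y5=F.)
Total: 2 + 2 = 4.

4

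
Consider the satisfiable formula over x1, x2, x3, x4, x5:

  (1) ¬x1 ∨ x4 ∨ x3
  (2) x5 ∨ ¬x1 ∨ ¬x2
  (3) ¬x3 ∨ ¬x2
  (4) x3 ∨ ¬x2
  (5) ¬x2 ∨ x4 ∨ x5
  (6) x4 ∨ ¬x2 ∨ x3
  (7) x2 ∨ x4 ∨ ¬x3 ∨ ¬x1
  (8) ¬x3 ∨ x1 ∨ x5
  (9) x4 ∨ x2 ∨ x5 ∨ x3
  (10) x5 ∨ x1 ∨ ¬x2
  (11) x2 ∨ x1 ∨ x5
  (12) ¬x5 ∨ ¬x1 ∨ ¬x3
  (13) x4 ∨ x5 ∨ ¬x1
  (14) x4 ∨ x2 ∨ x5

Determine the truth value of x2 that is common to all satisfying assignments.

False

Suppose x2 = True.
Unit clause (¬x3) forces x3 = False.
Now (x3) is unsatisfied and unit — conflict.
So every satisfying assignment has x2 = False.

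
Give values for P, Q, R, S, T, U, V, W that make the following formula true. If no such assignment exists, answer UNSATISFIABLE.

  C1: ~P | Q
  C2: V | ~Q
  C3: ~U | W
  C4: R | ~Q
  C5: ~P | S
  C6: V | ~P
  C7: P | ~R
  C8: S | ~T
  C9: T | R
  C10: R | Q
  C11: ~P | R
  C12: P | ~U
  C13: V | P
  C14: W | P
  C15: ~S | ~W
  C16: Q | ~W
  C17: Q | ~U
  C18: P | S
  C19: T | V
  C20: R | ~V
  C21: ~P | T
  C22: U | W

UNSATISFIABLE

Case P = 0:
(~R) alone gives R = 0.
(~Q) alone gives Q = 0.
Now (Q) is unsatisfied and unit — conflict.
Undo P and try P = 1.
(Q) alone gives Q = 1.
(V) alone gives V = 1.
(R) alone gives R = 1.
(S) alone gives S = 1.
(~W) alone gives W = 0.
(~U) alone gives U = 0.
Now (U) is unsatisfied and unit — conflict.
Both values of P lead to a conflict.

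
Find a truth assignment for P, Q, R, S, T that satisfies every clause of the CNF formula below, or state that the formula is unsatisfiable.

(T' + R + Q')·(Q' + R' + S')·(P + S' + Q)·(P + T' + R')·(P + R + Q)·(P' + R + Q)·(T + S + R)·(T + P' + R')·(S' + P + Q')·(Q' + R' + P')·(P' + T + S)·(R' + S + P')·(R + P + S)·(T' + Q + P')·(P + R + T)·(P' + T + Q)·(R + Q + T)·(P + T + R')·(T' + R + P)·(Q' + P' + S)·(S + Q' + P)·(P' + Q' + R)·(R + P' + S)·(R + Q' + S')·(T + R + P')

UNSATISFIABLE

Branch on T: set T = 0.
Branch on S: set S = 1.
Branch on Q: set Q = 0.
The clause (P) is unit, so P = 1.
That conflicts with the unit clause (P').
So Q must be the other value — set Q = 1.
The clause (R') is unit, so R = 0.
That conflicts with the unit clause (R).
Neither Q = 1 nor Q = 0 works.
So S must be the other value — set S = 0.
The clause (R) is unit, so R = 1.
The clause (P') is unit, so P = 0.
That conflicts with the unit clause (P).
Neither S = 1 nor S = 0 works.
So T must be the other value — set T = 1.
Branch on R: set R = 1.
The clause (P) is unit, so P = 1.
The clause (Q') is unit, so Q = 0.
That conflicts with the unit clause (Q).
So R must be the other value — set R = 0.
The clause (Q') is unit, so Q = 0.
The clause (P) is unit, so P = 1.
That conflicts with the unit clause (P').
Neither R = 1 nor R = 0 works.
Neither T = 1 nor T = 0 works.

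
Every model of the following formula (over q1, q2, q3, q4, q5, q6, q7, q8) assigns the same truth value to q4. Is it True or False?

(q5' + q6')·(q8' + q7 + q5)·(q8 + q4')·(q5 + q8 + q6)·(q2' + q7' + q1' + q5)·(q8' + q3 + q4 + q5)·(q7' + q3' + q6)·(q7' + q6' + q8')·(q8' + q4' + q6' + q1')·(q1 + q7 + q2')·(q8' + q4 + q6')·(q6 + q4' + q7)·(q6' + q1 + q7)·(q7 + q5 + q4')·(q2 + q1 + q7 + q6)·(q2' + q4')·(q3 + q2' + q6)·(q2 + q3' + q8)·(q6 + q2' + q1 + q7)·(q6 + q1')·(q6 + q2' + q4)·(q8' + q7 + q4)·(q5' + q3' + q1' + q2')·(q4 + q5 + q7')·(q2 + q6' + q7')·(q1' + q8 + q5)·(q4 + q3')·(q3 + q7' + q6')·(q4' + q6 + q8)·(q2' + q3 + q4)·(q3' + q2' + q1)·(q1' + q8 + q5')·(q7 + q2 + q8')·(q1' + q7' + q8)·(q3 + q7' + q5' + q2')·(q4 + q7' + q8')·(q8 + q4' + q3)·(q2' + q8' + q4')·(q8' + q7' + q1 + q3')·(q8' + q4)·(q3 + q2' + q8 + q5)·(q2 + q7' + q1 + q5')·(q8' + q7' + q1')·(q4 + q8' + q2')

Suppose q4 = 0.
From the singleton clause (q3'), q3 = 0.
From the singleton clause (q2'), q2 = 0.
From the singleton clause (q8'), q8 = 0.
Suppose q5 = 0.
From the singleton clause (q6), q6 = 1.
From the singleton clause (q7'), q7 = 0.
From the singleton clause (q1), q1 = 1.
Now (q1') is unsatisfied and unit — conflict.
Backtrack on q5: now try q5 = 1.
From the singleton clause (q6'), q6 = 0.
From the singleton clause (q1'), q1 = 0.
From the singleton clause (q7), q7 = 1.
Now (q7') is unsatisfied and unit — conflict.
Both values of q5 lead to a conflict.
So every satisfying assignment has q4 = True.

True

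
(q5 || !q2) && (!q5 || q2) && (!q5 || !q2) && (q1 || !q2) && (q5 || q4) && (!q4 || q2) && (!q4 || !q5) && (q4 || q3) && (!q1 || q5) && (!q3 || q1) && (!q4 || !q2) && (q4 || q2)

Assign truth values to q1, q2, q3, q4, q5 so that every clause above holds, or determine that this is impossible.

Branch on q5: set q5 = true.
Unit clause (q2) forces q2 = true.
That conflicts with the unit clause (!q2).
That branch fails; take q5 = false instead.
Unit clause (!q2) forces q2 = false.
Unit clause (q4) forces q4 = true.
That conflicts with the unit clause (!q4).
Neither q5 = true nor q5 = false works.

UNSATISFIABLE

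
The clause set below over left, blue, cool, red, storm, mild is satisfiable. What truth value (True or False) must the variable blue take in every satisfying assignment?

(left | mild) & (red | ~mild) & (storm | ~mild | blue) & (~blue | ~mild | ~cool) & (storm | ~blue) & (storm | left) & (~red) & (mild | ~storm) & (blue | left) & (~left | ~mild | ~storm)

False

Suppose blue = 1.
Unit clause (storm) forces storm = 1.
Unit clause (~red) forces red = 0.
Unit clause (~mild) forces mild = 0.
Now (mild) is unsatisfied and unit — conflict.
So every satisfying assignment has blue = False.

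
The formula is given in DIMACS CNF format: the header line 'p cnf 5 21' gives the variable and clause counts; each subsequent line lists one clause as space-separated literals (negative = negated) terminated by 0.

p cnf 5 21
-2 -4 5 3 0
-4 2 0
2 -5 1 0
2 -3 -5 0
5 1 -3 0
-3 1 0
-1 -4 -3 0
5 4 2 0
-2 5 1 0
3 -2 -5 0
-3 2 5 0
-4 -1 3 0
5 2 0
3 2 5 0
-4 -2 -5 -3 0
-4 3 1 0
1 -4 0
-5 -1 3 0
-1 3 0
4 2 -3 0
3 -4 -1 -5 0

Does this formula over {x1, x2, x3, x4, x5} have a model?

Try x4 = False.
Try x3 = True.
(x1) alone gives x1 = True.
(x2) alone gives x2 = True.
All clauses hold; x5 can take either value.
A satisfying assignment: x1 ↦ True; x2 ↦ True; x3 ↦ True; x4 ↦ False; x5 ↦ True.

Yes, satisfiable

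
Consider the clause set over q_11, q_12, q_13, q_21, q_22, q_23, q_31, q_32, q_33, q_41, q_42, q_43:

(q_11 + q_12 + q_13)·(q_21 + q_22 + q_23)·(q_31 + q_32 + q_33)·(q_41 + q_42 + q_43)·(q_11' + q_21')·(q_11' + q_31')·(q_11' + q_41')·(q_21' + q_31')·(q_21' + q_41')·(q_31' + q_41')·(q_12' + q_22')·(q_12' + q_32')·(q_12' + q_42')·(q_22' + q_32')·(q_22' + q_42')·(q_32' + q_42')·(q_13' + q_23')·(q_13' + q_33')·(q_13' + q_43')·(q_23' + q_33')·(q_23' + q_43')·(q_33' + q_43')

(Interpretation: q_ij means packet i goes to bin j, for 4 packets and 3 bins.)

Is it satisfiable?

Branch on q_11: set q_11 = 0.
Branch on q_12: set q_12 = 1.
The clause (q_22') is unit, so q_22 = 0.
The clause (q_32') is unit, so q_32 = 0.
The clause (q_42') is unit, so q_42 = 0.
Branch on q_21: set q_21 = 1.
The clause (q_31') is unit, so q_31 = 0.
The clause (q_33) is unit, so q_33 = 1.
The clause (q_41') is unit, so q_41 = 0.
The clause (q_43) is unit, so q_43 = 1.
But (q_43') is also a unit clause — contradiction.
Undo q_21 and try q_21 = 0.
The clause (q_23) is unit, so q_23 = 1.
The clause (q_13') is unit, so q_13 = 0.
The clause (q_33') is unit, so q_33 = 0.
The clause (q_31) is unit, so q_31 = 1.
The clause (q_41') is unit, so q_41 = 0.
The clause (q_43) is unit, so q_43 = 1.
But (q_43') is also a unit clause — contradiction.
Neither q_21 = 1 nor q_21 = 0 works.
Undo q_12 and try q_12 = 0.
The clause (q_13) is unit, so q_13 = 1.
The clause (q_23') is unit, so q_23 = 0.
The clause (q_33') is unit, so q_33 = 0.
The clause (q_43') is unit, so q_43 = 0.
Branch on q_21: set q_21 = 1.
The clause (q_31') is unit, so q_31 = 0.
The clause (q_32) is unit, so q_32 = 1.
The clause (q_41') is unit, so q_41 = 0.
The clause (q_42) is unit, so q_42 = 1.
But (q_42') is also a unit clause — contradiction.
Undo q_21 and try q_21 = 0.
The clause (q_22) is unit, so q_22 = 1.
The clause (q_32') is unit, so q_32 = 0.
The clause (q_31) is unit, so q_31 = 1.
The clause (q_41') is unit, so q_41 = 0.
The clause (q_42) is unit, so q_42 = 1.
But (q_42') is also a unit clause — contradiction.
Neither q_21 = 1 nor q_21 = 0 works.
Neither q_12 = 1 nor q_12 = 0 works.
Undo q_11 and try q_11 = 1.
The clause (q_21') is unit, so q_21 = 0.
The clause (q_31') is unit, so q_31 = 0.
The clause (q_41') is unit, so q_41 = 0.
Branch on q_22: set q_22 = 1.
The clause (q_12') is unit, so q_12 = 0.
The clause (q_32') is unit, so q_32 = 0.
The clause (q_33) is unit, so q_33 = 1.
The clause (q_42') is unit, so q_42 = 0.
The clause (q_43) is unit, so q_43 = 1.
But (q_43') is also a unit clause — contradiction.
Undo q_22 and try q_22 = 0.
The clause (q_23) is unit, so q_23 = 1.
The clause (q_13') is unit, so q_13 = 0.
The clause (q_33') is unit, so q_33 = 0.
The clause (q_32) is unit, so q_32 = 1.
The clause (q_12') is unit, so q_12 = 0.
The clause (q_42') is unit, so q_42 = 0.
The clause (q_43) is unit, so q_43 = 1.
But (q_43') is also a unit clause — contradiction.
Neither q_22 = 1 nor q_22 = 0 works.
Neither q_11 = 1 nor q_11 = 0 works.
No assignment satisfies every clause.

No, unsatisfiable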